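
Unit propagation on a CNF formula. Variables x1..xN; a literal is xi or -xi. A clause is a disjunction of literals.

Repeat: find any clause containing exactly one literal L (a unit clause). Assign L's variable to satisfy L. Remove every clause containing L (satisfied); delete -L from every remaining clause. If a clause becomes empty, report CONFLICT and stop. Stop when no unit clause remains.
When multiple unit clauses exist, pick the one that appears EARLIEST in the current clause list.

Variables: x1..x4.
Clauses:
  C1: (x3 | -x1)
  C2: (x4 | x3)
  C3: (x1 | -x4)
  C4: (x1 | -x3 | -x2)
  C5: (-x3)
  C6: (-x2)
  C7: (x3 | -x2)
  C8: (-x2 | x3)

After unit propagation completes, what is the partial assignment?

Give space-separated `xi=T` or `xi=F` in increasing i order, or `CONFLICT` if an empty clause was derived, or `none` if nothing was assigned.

Answer: CONFLICT

Derivation:
unit clause [-3] forces x3=F; simplify:
  drop 3 from [3, -1] -> [-1]
  drop 3 from [4, 3] -> [4]
  drop 3 from [3, -2] -> [-2]
  drop 3 from [-2, 3] -> [-2]
  satisfied 2 clause(s); 6 remain; assigned so far: [3]
unit clause [-1] forces x1=F; simplify:
  drop 1 from [1, -4] -> [-4]
  satisfied 1 clause(s); 5 remain; assigned so far: [1, 3]
unit clause [4] forces x4=T; simplify:
  drop -4 from [-4] -> [] (empty!)
  satisfied 1 clause(s); 4 remain; assigned so far: [1, 3, 4]
CONFLICT (empty clause)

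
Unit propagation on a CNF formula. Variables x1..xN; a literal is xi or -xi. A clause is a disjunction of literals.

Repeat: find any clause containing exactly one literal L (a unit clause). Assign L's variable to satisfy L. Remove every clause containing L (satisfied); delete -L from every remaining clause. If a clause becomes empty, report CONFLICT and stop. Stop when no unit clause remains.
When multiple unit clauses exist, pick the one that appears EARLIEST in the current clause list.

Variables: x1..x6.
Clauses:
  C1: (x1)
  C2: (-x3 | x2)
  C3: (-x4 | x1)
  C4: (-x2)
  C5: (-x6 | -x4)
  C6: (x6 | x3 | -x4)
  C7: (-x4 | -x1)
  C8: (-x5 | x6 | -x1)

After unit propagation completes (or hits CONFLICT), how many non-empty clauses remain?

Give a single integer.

Answer: 1

Derivation:
unit clause [1] forces x1=T; simplify:
  drop -1 from [-4, -1] -> [-4]
  drop -1 from [-5, 6, -1] -> [-5, 6]
  satisfied 2 clause(s); 6 remain; assigned so far: [1]
unit clause [-2] forces x2=F; simplify:
  drop 2 from [-3, 2] -> [-3]
  satisfied 1 clause(s); 5 remain; assigned so far: [1, 2]
unit clause [-3] forces x3=F; simplify:
  drop 3 from [6, 3, -4] -> [6, -4]
  satisfied 1 clause(s); 4 remain; assigned so far: [1, 2, 3]
unit clause [-4] forces x4=F; simplify:
  satisfied 3 clause(s); 1 remain; assigned so far: [1, 2, 3, 4]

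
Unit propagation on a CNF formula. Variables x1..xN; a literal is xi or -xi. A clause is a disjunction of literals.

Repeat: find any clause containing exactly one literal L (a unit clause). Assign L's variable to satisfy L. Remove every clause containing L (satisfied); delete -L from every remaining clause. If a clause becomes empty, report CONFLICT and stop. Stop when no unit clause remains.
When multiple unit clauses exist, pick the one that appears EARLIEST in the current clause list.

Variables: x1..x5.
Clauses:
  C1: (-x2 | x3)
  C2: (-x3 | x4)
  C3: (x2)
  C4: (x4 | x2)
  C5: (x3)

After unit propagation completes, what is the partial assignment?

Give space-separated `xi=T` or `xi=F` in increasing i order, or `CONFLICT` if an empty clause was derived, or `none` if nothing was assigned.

unit clause [2] forces x2=T; simplify:
  drop -2 from [-2, 3] -> [3]
  satisfied 2 clause(s); 3 remain; assigned so far: [2]
unit clause [3] forces x3=T; simplify:
  drop -3 from [-3, 4] -> [4]
  satisfied 2 clause(s); 1 remain; assigned so far: [2, 3]
unit clause [4] forces x4=T; simplify:
  satisfied 1 clause(s); 0 remain; assigned so far: [2, 3, 4]

Answer: x2=T x3=T x4=T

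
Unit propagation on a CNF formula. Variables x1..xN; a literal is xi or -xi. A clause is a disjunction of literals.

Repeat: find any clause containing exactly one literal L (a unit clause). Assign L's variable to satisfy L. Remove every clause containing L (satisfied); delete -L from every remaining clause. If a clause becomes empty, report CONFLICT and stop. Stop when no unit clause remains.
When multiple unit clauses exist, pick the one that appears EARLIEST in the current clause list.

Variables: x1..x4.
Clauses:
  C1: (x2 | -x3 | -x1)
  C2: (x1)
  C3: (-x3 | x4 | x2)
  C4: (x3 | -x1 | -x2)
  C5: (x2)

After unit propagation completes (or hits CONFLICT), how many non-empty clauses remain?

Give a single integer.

unit clause [1] forces x1=T; simplify:
  drop -1 from [2, -3, -1] -> [2, -3]
  drop -1 from [3, -1, -2] -> [3, -2]
  satisfied 1 clause(s); 4 remain; assigned so far: [1]
unit clause [2] forces x2=T; simplify:
  drop -2 from [3, -2] -> [3]
  satisfied 3 clause(s); 1 remain; assigned so far: [1, 2]
unit clause [3] forces x3=T; simplify:
  satisfied 1 clause(s); 0 remain; assigned so far: [1, 2, 3]

Answer: 0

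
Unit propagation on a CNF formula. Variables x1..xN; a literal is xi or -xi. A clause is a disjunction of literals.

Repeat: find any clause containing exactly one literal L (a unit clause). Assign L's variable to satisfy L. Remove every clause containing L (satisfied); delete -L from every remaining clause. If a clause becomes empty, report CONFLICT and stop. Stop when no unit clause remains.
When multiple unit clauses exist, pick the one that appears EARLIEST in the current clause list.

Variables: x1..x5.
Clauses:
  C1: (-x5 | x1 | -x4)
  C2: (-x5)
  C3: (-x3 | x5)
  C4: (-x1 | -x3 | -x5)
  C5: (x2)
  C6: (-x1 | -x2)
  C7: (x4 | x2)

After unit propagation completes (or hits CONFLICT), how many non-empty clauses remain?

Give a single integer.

Answer: 0

Derivation:
unit clause [-5] forces x5=F; simplify:
  drop 5 from [-3, 5] -> [-3]
  satisfied 3 clause(s); 4 remain; assigned so far: [5]
unit clause [-3] forces x3=F; simplify:
  satisfied 1 clause(s); 3 remain; assigned so far: [3, 5]
unit clause [2] forces x2=T; simplify:
  drop -2 from [-1, -2] -> [-1]
  satisfied 2 clause(s); 1 remain; assigned so far: [2, 3, 5]
unit clause [-1] forces x1=F; simplify:
  satisfied 1 clause(s); 0 remain; assigned so far: [1, 2, 3, 5]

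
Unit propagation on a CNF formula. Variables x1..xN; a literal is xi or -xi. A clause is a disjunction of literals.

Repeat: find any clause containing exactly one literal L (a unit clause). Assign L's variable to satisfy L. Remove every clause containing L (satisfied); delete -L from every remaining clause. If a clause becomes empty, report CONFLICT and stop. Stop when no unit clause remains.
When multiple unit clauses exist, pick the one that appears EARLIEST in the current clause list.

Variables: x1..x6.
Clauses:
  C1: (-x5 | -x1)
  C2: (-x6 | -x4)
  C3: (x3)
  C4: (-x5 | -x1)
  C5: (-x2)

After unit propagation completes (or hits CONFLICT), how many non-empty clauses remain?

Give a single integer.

Answer: 3

Derivation:
unit clause [3] forces x3=T; simplify:
  satisfied 1 clause(s); 4 remain; assigned so far: [3]
unit clause [-2] forces x2=F; simplify:
  satisfied 1 clause(s); 3 remain; assigned so far: [2, 3]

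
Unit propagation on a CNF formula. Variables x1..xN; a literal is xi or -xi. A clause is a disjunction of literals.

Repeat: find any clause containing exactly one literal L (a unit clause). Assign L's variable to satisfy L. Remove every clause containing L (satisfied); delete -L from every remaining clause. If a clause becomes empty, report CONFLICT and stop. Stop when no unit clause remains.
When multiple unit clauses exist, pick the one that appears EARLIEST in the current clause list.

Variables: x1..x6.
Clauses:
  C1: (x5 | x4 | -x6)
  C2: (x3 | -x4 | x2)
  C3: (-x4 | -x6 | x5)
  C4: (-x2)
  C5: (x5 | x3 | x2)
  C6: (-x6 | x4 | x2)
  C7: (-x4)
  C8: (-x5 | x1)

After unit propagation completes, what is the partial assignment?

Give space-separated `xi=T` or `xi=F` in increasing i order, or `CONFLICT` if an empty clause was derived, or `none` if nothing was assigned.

unit clause [-2] forces x2=F; simplify:
  drop 2 from [3, -4, 2] -> [3, -4]
  drop 2 from [5, 3, 2] -> [5, 3]
  drop 2 from [-6, 4, 2] -> [-6, 4]
  satisfied 1 clause(s); 7 remain; assigned so far: [2]
unit clause [-4] forces x4=F; simplify:
  drop 4 from [5, 4, -6] -> [5, -6]
  drop 4 from [-6, 4] -> [-6]
  satisfied 3 clause(s); 4 remain; assigned so far: [2, 4]
unit clause [-6] forces x6=F; simplify:
  satisfied 2 clause(s); 2 remain; assigned so far: [2, 4, 6]

Answer: x2=F x4=F x6=F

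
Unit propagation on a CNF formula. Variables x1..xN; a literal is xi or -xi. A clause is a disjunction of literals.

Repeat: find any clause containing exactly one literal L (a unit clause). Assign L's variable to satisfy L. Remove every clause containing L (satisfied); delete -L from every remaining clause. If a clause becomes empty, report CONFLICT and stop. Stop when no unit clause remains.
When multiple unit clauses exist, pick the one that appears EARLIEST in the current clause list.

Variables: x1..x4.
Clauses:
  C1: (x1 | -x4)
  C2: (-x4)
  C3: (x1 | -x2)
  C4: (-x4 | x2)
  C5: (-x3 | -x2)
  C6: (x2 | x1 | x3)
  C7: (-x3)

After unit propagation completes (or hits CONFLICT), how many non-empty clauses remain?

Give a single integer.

unit clause [-4] forces x4=F; simplify:
  satisfied 3 clause(s); 4 remain; assigned so far: [4]
unit clause [-3] forces x3=F; simplify:
  drop 3 from [2, 1, 3] -> [2, 1]
  satisfied 2 clause(s); 2 remain; assigned so far: [3, 4]

Answer: 2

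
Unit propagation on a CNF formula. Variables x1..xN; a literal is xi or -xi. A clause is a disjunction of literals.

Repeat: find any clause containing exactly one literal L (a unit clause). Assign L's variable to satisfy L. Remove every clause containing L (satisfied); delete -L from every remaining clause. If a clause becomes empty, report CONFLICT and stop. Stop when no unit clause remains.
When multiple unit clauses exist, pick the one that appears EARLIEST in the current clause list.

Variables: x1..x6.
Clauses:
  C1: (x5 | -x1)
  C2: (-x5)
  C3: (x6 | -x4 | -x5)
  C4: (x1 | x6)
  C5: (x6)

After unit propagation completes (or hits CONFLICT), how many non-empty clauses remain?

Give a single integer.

Answer: 0

Derivation:
unit clause [-5] forces x5=F; simplify:
  drop 5 from [5, -1] -> [-1]
  satisfied 2 clause(s); 3 remain; assigned so far: [5]
unit clause [-1] forces x1=F; simplify:
  drop 1 from [1, 6] -> [6]
  satisfied 1 clause(s); 2 remain; assigned so far: [1, 5]
unit clause [6] forces x6=T; simplify:
  satisfied 2 clause(s); 0 remain; assigned so far: [1, 5, 6]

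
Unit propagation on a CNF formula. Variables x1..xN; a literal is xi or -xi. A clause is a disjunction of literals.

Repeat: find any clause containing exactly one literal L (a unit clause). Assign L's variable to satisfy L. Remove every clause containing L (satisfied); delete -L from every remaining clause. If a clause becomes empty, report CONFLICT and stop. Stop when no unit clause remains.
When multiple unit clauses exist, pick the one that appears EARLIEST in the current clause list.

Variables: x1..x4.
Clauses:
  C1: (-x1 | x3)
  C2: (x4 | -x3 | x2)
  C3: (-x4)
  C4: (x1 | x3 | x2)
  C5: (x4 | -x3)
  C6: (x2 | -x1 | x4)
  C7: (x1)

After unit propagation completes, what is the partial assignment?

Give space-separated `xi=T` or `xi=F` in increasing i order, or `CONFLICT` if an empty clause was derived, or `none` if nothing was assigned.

Answer: CONFLICT

Derivation:
unit clause [-4] forces x4=F; simplify:
  drop 4 from [4, -3, 2] -> [-3, 2]
  drop 4 from [4, -3] -> [-3]
  drop 4 from [2, -1, 4] -> [2, -1]
  satisfied 1 clause(s); 6 remain; assigned so far: [4]
unit clause [-3] forces x3=F; simplify:
  drop 3 from [-1, 3] -> [-1]
  drop 3 from [1, 3, 2] -> [1, 2]
  satisfied 2 clause(s); 4 remain; assigned so far: [3, 4]
unit clause [-1] forces x1=F; simplify:
  drop 1 from [1, 2] -> [2]
  drop 1 from [1] -> [] (empty!)
  satisfied 2 clause(s); 2 remain; assigned so far: [1, 3, 4]
CONFLICT (empty clause)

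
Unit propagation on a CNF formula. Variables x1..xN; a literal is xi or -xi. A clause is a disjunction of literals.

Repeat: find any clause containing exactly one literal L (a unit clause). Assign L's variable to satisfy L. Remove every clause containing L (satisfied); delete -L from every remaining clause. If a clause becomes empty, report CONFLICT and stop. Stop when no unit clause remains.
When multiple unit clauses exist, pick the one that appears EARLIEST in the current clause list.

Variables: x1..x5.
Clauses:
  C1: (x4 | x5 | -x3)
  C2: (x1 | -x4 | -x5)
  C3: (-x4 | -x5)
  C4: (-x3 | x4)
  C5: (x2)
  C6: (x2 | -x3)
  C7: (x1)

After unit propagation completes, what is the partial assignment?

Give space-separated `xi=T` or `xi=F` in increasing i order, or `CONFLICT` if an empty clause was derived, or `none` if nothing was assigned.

unit clause [2] forces x2=T; simplify:
  satisfied 2 clause(s); 5 remain; assigned so far: [2]
unit clause [1] forces x1=T; simplify:
  satisfied 2 clause(s); 3 remain; assigned so far: [1, 2]

Answer: x1=T x2=T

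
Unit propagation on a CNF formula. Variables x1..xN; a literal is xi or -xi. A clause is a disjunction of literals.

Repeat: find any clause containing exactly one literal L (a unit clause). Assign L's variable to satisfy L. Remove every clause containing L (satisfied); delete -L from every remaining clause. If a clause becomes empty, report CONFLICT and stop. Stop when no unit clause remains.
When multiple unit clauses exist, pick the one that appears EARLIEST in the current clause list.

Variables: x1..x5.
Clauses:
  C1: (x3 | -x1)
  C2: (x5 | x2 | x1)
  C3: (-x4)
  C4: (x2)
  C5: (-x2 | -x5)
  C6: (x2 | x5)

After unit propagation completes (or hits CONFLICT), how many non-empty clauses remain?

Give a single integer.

unit clause [-4] forces x4=F; simplify:
  satisfied 1 clause(s); 5 remain; assigned so far: [4]
unit clause [2] forces x2=T; simplify:
  drop -2 from [-2, -5] -> [-5]
  satisfied 3 clause(s); 2 remain; assigned so far: [2, 4]
unit clause [-5] forces x5=F; simplify:
  satisfied 1 clause(s); 1 remain; assigned so far: [2, 4, 5]

Answer: 1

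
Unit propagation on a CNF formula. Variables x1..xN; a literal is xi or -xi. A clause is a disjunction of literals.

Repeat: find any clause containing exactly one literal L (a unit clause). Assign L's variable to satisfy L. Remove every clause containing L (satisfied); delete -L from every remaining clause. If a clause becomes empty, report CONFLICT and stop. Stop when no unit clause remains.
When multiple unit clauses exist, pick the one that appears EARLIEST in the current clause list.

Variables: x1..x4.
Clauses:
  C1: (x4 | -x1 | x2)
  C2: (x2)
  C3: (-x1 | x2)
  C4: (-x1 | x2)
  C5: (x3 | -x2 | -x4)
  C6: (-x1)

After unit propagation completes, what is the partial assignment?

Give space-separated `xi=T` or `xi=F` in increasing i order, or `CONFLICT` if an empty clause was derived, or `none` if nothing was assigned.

Answer: x1=F x2=T

Derivation:
unit clause [2] forces x2=T; simplify:
  drop -2 from [3, -2, -4] -> [3, -4]
  satisfied 4 clause(s); 2 remain; assigned so far: [2]
unit clause [-1] forces x1=F; simplify:
  satisfied 1 clause(s); 1 remain; assigned so far: [1, 2]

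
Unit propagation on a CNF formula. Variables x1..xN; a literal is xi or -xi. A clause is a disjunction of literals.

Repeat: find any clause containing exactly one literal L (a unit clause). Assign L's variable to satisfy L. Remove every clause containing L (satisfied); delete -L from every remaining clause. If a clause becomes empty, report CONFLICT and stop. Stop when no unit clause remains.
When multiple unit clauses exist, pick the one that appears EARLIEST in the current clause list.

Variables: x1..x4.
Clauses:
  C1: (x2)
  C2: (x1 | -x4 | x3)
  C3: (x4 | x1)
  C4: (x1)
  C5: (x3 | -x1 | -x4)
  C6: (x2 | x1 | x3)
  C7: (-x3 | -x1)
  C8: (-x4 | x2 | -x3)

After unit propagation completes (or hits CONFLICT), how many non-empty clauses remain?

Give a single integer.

unit clause [2] forces x2=T; simplify:
  satisfied 3 clause(s); 5 remain; assigned so far: [2]
unit clause [1] forces x1=T; simplify:
  drop -1 from [3, -1, -4] -> [3, -4]
  drop -1 from [-3, -1] -> [-3]
  satisfied 3 clause(s); 2 remain; assigned so far: [1, 2]
unit clause [-3] forces x3=F; simplify:
  drop 3 from [3, -4] -> [-4]
  satisfied 1 clause(s); 1 remain; assigned so far: [1, 2, 3]
unit clause [-4] forces x4=F; simplify:
  satisfied 1 clause(s); 0 remain; assigned so far: [1, 2, 3, 4]

Answer: 0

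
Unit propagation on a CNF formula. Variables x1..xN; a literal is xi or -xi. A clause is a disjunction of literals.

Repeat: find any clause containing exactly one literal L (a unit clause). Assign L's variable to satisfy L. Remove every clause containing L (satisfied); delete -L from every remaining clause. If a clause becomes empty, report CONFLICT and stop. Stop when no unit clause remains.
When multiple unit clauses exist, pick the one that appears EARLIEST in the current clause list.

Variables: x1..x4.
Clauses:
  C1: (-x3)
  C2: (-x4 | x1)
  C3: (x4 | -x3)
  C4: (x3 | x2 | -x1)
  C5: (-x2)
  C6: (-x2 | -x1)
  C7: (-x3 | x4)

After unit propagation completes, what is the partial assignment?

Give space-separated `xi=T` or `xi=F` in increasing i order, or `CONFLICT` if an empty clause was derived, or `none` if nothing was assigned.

Answer: x1=F x2=F x3=F x4=F

Derivation:
unit clause [-3] forces x3=F; simplify:
  drop 3 from [3, 2, -1] -> [2, -1]
  satisfied 3 clause(s); 4 remain; assigned so far: [3]
unit clause [-2] forces x2=F; simplify:
  drop 2 from [2, -1] -> [-1]
  satisfied 2 clause(s); 2 remain; assigned so far: [2, 3]
unit clause [-1] forces x1=F; simplify:
  drop 1 from [-4, 1] -> [-4]
  satisfied 1 clause(s); 1 remain; assigned so far: [1, 2, 3]
unit clause [-4] forces x4=F; simplify:
  satisfied 1 clause(s); 0 remain; assigned so far: [1, 2, 3, 4]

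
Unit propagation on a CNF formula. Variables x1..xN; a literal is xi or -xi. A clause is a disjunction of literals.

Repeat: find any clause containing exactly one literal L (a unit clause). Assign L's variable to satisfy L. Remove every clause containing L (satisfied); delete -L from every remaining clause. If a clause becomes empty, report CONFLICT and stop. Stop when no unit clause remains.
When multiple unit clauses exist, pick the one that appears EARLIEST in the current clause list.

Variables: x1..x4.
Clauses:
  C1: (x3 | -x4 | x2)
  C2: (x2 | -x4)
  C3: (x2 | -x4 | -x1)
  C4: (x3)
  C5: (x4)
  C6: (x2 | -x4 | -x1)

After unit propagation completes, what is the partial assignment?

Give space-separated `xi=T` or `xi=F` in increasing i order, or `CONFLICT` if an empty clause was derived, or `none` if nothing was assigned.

Answer: x2=T x3=T x4=T

Derivation:
unit clause [3] forces x3=T; simplify:
  satisfied 2 clause(s); 4 remain; assigned so far: [3]
unit clause [4] forces x4=T; simplify:
  drop -4 from [2, -4] -> [2]
  drop -4 from [2, -4, -1] -> [2, -1]
  drop -4 from [2, -4, -1] -> [2, -1]
  satisfied 1 clause(s); 3 remain; assigned so far: [3, 4]
unit clause [2] forces x2=T; simplify:
  satisfied 3 clause(s); 0 remain; assigned so far: [2, 3, 4]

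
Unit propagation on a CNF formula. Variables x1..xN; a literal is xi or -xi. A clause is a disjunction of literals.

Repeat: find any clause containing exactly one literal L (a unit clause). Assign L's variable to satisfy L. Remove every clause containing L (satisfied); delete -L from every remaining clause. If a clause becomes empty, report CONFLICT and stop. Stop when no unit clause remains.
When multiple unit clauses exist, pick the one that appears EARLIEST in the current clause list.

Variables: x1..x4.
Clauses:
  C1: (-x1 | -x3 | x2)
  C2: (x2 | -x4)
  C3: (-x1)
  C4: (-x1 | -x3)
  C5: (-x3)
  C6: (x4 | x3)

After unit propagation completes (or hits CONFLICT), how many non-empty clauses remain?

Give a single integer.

unit clause [-1] forces x1=F; simplify:
  satisfied 3 clause(s); 3 remain; assigned so far: [1]
unit clause [-3] forces x3=F; simplify:
  drop 3 from [4, 3] -> [4]
  satisfied 1 clause(s); 2 remain; assigned so far: [1, 3]
unit clause [4] forces x4=T; simplify:
  drop -4 from [2, -4] -> [2]
  satisfied 1 clause(s); 1 remain; assigned so far: [1, 3, 4]
unit clause [2] forces x2=T; simplify:
  satisfied 1 clause(s); 0 remain; assigned so far: [1, 2, 3, 4]

Answer: 0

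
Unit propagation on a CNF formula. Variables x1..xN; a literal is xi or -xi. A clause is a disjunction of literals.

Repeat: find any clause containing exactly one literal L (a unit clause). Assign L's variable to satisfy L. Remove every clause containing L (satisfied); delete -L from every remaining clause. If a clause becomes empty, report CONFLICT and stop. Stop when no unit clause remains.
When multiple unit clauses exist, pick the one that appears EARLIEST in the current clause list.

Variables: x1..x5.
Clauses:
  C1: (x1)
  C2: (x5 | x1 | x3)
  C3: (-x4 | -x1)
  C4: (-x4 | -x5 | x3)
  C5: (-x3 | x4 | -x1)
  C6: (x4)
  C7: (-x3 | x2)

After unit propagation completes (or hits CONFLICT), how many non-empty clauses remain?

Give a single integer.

unit clause [1] forces x1=T; simplify:
  drop -1 from [-4, -1] -> [-4]
  drop -1 from [-3, 4, -1] -> [-3, 4]
  satisfied 2 clause(s); 5 remain; assigned so far: [1]
unit clause [-4] forces x4=F; simplify:
  drop 4 from [-3, 4] -> [-3]
  drop 4 from [4] -> [] (empty!)
  satisfied 2 clause(s); 3 remain; assigned so far: [1, 4]
CONFLICT (empty clause)

Answer: 2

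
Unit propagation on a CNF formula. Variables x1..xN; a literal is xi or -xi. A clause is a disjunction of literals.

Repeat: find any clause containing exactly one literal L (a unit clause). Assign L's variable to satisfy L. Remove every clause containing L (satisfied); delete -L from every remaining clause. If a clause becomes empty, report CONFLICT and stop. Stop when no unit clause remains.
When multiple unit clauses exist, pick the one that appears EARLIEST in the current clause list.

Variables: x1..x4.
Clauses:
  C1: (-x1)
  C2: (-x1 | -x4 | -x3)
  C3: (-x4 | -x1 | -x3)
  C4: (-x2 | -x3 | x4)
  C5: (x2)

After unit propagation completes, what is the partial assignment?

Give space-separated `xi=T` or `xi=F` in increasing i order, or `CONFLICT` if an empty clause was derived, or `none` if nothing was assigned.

unit clause [-1] forces x1=F; simplify:
  satisfied 3 clause(s); 2 remain; assigned so far: [1]
unit clause [2] forces x2=T; simplify:
  drop -2 from [-2, -3, 4] -> [-3, 4]
  satisfied 1 clause(s); 1 remain; assigned so far: [1, 2]

Answer: x1=F x2=T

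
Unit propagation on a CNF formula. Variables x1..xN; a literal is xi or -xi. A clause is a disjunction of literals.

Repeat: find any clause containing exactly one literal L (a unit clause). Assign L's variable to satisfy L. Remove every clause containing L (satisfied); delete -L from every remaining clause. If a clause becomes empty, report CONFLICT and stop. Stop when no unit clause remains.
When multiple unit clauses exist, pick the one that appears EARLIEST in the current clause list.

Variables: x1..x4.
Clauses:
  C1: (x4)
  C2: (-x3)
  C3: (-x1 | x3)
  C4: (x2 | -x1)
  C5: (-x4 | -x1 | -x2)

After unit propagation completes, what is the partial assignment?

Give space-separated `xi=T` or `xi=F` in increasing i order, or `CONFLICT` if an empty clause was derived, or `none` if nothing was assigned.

unit clause [4] forces x4=T; simplify:
  drop -4 from [-4, -1, -2] -> [-1, -2]
  satisfied 1 clause(s); 4 remain; assigned so far: [4]
unit clause [-3] forces x3=F; simplify:
  drop 3 from [-1, 3] -> [-1]
  satisfied 1 clause(s); 3 remain; assigned so far: [3, 4]
unit clause [-1] forces x1=F; simplify:
  satisfied 3 clause(s); 0 remain; assigned so far: [1, 3, 4]

Answer: x1=F x3=F x4=T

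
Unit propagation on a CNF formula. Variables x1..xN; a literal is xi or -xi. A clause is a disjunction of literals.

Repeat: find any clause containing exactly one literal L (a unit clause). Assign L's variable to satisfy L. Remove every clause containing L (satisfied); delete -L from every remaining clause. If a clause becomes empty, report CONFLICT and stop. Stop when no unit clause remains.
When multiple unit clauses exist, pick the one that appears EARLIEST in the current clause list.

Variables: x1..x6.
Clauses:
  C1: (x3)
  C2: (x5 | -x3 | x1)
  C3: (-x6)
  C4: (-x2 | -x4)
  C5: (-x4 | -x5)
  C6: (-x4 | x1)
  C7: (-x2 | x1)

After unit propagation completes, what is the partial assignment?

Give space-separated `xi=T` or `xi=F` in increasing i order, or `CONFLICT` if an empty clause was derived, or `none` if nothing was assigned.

unit clause [3] forces x3=T; simplify:
  drop -3 from [5, -3, 1] -> [5, 1]
  satisfied 1 clause(s); 6 remain; assigned so far: [3]
unit clause [-6] forces x6=F; simplify:
  satisfied 1 clause(s); 5 remain; assigned so far: [3, 6]

Answer: x3=T x6=F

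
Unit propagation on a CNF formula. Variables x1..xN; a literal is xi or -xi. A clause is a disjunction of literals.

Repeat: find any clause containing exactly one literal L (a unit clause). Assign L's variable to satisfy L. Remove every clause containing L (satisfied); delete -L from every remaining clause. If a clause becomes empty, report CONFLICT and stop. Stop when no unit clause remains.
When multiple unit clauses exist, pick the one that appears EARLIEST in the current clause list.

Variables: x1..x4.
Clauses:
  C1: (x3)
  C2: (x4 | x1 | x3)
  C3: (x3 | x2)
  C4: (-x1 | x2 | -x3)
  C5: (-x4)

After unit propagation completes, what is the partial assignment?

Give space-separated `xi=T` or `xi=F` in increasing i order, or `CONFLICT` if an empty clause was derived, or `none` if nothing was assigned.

Answer: x3=T x4=F

Derivation:
unit clause [3] forces x3=T; simplify:
  drop -3 from [-1, 2, -3] -> [-1, 2]
  satisfied 3 clause(s); 2 remain; assigned so far: [3]
unit clause [-4] forces x4=F; simplify:
  satisfied 1 clause(s); 1 remain; assigned so far: [3, 4]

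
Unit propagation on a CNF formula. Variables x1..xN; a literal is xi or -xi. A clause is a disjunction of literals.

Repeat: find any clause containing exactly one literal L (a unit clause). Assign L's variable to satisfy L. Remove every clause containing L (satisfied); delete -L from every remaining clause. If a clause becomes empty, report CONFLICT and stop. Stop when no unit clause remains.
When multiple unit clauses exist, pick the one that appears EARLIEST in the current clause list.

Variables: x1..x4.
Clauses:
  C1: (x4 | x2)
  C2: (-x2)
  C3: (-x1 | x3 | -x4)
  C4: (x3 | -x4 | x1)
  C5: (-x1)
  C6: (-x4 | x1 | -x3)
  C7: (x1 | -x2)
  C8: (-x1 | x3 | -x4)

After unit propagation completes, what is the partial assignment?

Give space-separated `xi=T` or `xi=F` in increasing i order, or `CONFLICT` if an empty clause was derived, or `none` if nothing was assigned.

unit clause [-2] forces x2=F; simplify:
  drop 2 from [4, 2] -> [4]
  satisfied 2 clause(s); 6 remain; assigned so far: [2]
unit clause [4] forces x4=T; simplify:
  drop -4 from [-1, 3, -4] -> [-1, 3]
  drop -4 from [3, -4, 1] -> [3, 1]
  drop -4 from [-4, 1, -3] -> [1, -3]
  drop -4 from [-1, 3, -4] -> [-1, 3]
  satisfied 1 clause(s); 5 remain; assigned so far: [2, 4]
unit clause [-1] forces x1=F; simplify:
  drop 1 from [3, 1] -> [3]
  drop 1 from [1, -3] -> [-3]
  satisfied 3 clause(s); 2 remain; assigned so far: [1, 2, 4]
unit clause [3] forces x3=T; simplify:
  drop -3 from [-3] -> [] (empty!)
  satisfied 1 clause(s); 1 remain; assigned so far: [1, 2, 3, 4]
CONFLICT (empty clause)

Answer: CONFLICT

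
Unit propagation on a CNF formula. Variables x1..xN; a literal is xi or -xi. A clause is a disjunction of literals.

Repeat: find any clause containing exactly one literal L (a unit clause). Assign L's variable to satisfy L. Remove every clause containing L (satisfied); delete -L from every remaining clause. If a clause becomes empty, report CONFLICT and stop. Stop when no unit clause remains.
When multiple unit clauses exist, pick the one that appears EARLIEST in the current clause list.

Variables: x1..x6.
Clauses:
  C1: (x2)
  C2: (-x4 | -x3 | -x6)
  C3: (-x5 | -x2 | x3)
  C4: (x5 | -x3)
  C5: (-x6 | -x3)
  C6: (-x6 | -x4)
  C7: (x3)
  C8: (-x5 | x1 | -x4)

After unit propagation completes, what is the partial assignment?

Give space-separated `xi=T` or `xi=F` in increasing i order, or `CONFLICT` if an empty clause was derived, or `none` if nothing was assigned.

unit clause [2] forces x2=T; simplify:
  drop -2 from [-5, -2, 3] -> [-5, 3]
  satisfied 1 clause(s); 7 remain; assigned so far: [2]
unit clause [3] forces x3=T; simplify:
  drop -3 from [-4, -3, -6] -> [-4, -6]
  drop -3 from [5, -3] -> [5]
  drop -3 from [-6, -3] -> [-6]
  satisfied 2 clause(s); 5 remain; assigned so far: [2, 3]
unit clause [5] forces x5=T; simplify:
  drop -5 from [-5, 1, -4] -> [1, -4]
  satisfied 1 clause(s); 4 remain; assigned so far: [2, 3, 5]
unit clause [-6] forces x6=F; simplify:
  satisfied 3 clause(s); 1 remain; assigned so far: [2, 3, 5, 6]

Answer: x2=T x3=T x5=T x6=F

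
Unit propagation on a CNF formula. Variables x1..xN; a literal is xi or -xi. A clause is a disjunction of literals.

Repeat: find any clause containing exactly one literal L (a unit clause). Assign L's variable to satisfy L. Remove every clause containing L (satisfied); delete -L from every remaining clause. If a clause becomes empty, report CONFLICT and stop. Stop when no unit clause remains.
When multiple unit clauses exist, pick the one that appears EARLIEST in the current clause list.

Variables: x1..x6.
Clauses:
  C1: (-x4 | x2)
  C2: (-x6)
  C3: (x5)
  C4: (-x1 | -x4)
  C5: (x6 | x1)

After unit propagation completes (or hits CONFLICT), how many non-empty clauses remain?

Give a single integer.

unit clause [-6] forces x6=F; simplify:
  drop 6 from [6, 1] -> [1]
  satisfied 1 clause(s); 4 remain; assigned so far: [6]
unit clause [5] forces x5=T; simplify:
  satisfied 1 clause(s); 3 remain; assigned so far: [5, 6]
unit clause [1] forces x1=T; simplify:
  drop -1 from [-1, -4] -> [-4]
  satisfied 1 clause(s); 2 remain; assigned so far: [1, 5, 6]
unit clause [-4] forces x4=F; simplify:
  satisfied 2 clause(s); 0 remain; assigned so far: [1, 4, 5, 6]

Answer: 0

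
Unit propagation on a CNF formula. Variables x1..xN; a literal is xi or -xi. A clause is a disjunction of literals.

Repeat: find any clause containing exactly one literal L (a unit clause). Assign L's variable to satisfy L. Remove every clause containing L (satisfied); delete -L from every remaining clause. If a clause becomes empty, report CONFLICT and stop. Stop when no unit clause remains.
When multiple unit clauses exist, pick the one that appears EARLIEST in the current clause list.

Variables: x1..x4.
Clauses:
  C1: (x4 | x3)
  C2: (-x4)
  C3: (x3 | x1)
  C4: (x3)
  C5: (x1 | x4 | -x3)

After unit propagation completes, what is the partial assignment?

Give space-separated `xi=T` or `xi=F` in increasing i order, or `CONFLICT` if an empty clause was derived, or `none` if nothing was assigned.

Answer: x1=T x3=T x4=F

Derivation:
unit clause [-4] forces x4=F; simplify:
  drop 4 from [4, 3] -> [3]
  drop 4 from [1, 4, -3] -> [1, -3]
  satisfied 1 clause(s); 4 remain; assigned so far: [4]
unit clause [3] forces x3=T; simplify:
  drop -3 from [1, -3] -> [1]
  satisfied 3 clause(s); 1 remain; assigned so far: [3, 4]
unit clause [1] forces x1=T; simplify:
  satisfied 1 clause(s); 0 remain; assigned so far: [1, 3, 4]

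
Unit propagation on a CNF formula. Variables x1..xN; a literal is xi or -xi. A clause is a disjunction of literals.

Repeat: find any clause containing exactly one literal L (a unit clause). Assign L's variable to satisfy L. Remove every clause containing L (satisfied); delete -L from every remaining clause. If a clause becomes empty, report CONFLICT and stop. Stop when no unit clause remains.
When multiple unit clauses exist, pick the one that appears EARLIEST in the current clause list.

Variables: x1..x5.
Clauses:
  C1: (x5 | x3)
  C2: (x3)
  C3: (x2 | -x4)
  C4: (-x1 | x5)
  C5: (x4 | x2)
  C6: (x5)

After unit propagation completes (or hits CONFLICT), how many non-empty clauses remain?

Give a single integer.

Answer: 2

Derivation:
unit clause [3] forces x3=T; simplify:
  satisfied 2 clause(s); 4 remain; assigned so far: [3]
unit clause [5] forces x5=T; simplify:
  satisfied 2 clause(s); 2 remain; assigned so far: [3, 5]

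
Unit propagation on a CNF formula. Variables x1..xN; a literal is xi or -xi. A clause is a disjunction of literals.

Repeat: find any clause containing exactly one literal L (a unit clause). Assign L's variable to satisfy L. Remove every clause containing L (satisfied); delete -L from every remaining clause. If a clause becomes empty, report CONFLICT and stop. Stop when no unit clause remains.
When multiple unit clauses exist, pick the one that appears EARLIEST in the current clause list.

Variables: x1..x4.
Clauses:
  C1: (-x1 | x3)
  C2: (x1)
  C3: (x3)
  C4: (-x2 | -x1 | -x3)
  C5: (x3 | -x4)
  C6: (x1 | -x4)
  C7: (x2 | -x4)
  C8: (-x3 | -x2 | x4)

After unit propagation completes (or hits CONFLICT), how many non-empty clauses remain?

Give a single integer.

Answer: 0

Derivation:
unit clause [1] forces x1=T; simplify:
  drop -1 from [-1, 3] -> [3]
  drop -1 from [-2, -1, -3] -> [-2, -3]
  satisfied 2 clause(s); 6 remain; assigned so far: [1]
unit clause [3] forces x3=T; simplify:
  drop -3 from [-2, -3] -> [-2]
  drop -3 from [-3, -2, 4] -> [-2, 4]
  satisfied 3 clause(s); 3 remain; assigned so far: [1, 3]
unit clause [-2] forces x2=F; simplify:
  drop 2 from [2, -4] -> [-4]
  satisfied 2 clause(s); 1 remain; assigned so far: [1, 2, 3]
unit clause [-4] forces x4=F; simplify:
  satisfied 1 clause(s); 0 remain; assigned so far: [1, 2, 3, 4]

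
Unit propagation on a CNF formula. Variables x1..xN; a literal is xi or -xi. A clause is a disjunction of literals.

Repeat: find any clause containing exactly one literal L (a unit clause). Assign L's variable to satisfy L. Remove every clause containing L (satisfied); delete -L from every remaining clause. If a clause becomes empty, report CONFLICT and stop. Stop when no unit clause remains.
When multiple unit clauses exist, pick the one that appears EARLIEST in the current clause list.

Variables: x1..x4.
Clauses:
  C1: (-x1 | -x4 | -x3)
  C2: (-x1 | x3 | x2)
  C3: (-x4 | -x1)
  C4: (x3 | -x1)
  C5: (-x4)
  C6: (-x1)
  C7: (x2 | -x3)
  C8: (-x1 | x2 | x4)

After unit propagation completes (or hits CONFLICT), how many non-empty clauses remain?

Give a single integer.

Answer: 1

Derivation:
unit clause [-4] forces x4=F; simplify:
  drop 4 from [-1, 2, 4] -> [-1, 2]
  satisfied 3 clause(s); 5 remain; assigned so far: [4]
unit clause [-1] forces x1=F; simplify:
  satisfied 4 clause(s); 1 remain; assigned so far: [1, 4]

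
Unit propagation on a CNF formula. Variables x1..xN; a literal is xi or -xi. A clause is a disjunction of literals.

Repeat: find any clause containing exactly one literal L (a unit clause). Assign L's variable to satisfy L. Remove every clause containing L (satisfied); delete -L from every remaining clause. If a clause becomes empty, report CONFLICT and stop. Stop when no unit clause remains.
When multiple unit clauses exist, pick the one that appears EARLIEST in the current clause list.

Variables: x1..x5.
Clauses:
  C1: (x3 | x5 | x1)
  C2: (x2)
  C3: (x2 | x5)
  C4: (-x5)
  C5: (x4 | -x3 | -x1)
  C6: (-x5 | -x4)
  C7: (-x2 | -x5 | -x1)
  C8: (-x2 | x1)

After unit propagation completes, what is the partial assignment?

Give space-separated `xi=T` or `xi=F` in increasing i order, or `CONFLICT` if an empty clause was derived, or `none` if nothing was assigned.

Answer: x1=T x2=T x5=F

Derivation:
unit clause [2] forces x2=T; simplify:
  drop -2 from [-2, -5, -1] -> [-5, -1]
  drop -2 from [-2, 1] -> [1]
  satisfied 2 clause(s); 6 remain; assigned so far: [2]
unit clause [-5] forces x5=F; simplify:
  drop 5 from [3, 5, 1] -> [3, 1]
  satisfied 3 clause(s); 3 remain; assigned so far: [2, 5]
unit clause [1] forces x1=T; simplify:
  drop -1 from [4, -3, -1] -> [4, -3]
  satisfied 2 clause(s); 1 remain; assigned so far: [1, 2, 5]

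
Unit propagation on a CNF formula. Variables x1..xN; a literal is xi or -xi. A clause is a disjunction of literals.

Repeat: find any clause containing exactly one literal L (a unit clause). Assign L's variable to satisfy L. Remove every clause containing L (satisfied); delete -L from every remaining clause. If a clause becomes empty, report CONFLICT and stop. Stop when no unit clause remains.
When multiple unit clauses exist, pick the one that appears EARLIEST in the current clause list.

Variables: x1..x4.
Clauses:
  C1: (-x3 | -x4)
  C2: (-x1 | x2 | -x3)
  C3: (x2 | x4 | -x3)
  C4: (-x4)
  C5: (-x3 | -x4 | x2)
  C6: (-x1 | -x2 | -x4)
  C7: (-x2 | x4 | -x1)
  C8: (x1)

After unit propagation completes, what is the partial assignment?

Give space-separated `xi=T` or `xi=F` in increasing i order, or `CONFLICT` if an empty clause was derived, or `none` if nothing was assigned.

unit clause [-4] forces x4=F; simplify:
  drop 4 from [2, 4, -3] -> [2, -3]
  drop 4 from [-2, 4, -1] -> [-2, -1]
  satisfied 4 clause(s); 4 remain; assigned so far: [4]
unit clause [1] forces x1=T; simplify:
  drop -1 from [-1, 2, -3] -> [2, -3]
  drop -1 from [-2, -1] -> [-2]
  satisfied 1 clause(s); 3 remain; assigned so far: [1, 4]
unit clause [-2] forces x2=F; simplify:
  drop 2 from [2, -3] -> [-3]
  drop 2 from [2, -3] -> [-3]
  satisfied 1 clause(s); 2 remain; assigned so far: [1, 2, 4]
unit clause [-3] forces x3=F; simplify:
  satisfied 2 clause(s); 0 remain; assigned so far: [1, 2, 3, 4]

Answer: x1=T x2=F x3=F x4=F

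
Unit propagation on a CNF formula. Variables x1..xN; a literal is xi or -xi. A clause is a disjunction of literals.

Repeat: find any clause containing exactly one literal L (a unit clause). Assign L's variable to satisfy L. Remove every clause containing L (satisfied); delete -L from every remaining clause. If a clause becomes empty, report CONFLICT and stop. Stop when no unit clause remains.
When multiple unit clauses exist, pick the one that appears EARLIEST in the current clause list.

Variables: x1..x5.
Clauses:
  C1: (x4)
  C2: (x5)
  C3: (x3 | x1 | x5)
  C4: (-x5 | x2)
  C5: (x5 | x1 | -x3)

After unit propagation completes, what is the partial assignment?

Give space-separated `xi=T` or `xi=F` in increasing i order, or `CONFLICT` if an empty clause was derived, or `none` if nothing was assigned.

unit clause [4] forces x4=T; simplify:
  satisfied 1 clause(s); 4 remain; assigned so far: [4]
unit clause [5] forces x5=T; simplify:
  drop -5 from [-5, 2] -> [2]
  satisfied 3 clause(s); 1 remain; assigned so far: [4, 5]
unit clause [2] forces x2=T; simplify:
  satisfied 1 clause(s); 0 remain; assigned so far: [2, 4, 5]

Answer: x2=T x4=T x5=T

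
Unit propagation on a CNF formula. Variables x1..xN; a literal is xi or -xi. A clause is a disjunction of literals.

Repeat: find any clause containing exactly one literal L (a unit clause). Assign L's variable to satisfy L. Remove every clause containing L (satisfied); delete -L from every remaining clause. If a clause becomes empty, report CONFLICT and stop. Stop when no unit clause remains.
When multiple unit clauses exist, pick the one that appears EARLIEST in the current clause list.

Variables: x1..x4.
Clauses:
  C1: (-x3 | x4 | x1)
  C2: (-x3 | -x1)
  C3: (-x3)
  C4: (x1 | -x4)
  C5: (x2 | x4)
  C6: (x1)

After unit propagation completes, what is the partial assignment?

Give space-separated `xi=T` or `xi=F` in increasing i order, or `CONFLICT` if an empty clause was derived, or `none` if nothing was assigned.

Answer: x1=T x3=F

Derivation:
unit clause [-3] forces x3=F; simplify:
  satisfied 3 clause(s); 3 remain; assigned so far: [3]
unit clause [1] forces x1=T; simplify:
  satisfied 2 clause(s); 1 remain; assigned so far: [1, 3]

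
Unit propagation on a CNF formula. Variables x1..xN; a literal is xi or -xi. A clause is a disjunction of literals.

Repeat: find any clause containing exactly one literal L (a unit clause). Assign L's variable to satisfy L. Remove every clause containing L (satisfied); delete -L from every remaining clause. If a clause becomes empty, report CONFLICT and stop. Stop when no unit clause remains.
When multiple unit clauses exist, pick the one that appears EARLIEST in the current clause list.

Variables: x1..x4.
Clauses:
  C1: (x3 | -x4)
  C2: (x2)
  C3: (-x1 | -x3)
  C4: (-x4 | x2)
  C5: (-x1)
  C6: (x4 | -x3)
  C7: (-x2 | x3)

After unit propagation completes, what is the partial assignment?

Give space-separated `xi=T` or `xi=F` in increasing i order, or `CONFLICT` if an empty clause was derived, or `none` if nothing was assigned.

Answer: x1=F x2=T x3=T x4=T

Derivation:
unit clause [2] forces x2=T; simplify:
  drop -2 from [-2, 3] -> [3]
  satisfied 2 clause(s); 5 remain; assigned so far: [2]
unit clause [-1] forces x1=F; simplify:
  satisfied 2 clause(s); 3 remain; assigned so far: [1, 2]
unit clause [3] forces x3=T; simplify:
  drop -3 from [4, -3] -> [4]
  satisfied 2 clause(s); 1 remain; assigned so far: [1, 2, 3]
unit clause [4] forces x4=T; simplify:
  satisfied 1 clause(s); 0 remain; assigned so far: [1, 2, 3, 4]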